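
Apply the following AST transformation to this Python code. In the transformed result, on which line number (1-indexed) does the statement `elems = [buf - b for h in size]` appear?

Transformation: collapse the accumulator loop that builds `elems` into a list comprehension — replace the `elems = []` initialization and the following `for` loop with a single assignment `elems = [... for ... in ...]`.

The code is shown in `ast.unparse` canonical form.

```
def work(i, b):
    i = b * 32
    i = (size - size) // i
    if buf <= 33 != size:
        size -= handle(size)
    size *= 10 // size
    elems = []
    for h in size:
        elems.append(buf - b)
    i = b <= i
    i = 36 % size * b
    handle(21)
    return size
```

7

Transformed code:
def work(i, b):
    i = b * 32
    i = (size - size) // i
    if buf <= 33 != size:
        size -= handle(size)
    size *= 10 // size
    elems = [buf - b for h in size]
    i = b <= i
    i = 36 % size * b
    handle(21)
    return size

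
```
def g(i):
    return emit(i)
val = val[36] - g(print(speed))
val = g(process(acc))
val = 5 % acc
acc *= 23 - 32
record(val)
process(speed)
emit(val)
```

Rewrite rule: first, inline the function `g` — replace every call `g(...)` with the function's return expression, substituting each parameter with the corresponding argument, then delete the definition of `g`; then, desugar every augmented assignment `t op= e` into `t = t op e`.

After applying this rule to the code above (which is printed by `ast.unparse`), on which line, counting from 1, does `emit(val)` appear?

7

Transformed code:
val = val[36] - emit(print(speed))
val = emit(process(acc))
val = 5 % acc
acc = acc * (23 - 32)
record(val)
process(speed)
emit(val)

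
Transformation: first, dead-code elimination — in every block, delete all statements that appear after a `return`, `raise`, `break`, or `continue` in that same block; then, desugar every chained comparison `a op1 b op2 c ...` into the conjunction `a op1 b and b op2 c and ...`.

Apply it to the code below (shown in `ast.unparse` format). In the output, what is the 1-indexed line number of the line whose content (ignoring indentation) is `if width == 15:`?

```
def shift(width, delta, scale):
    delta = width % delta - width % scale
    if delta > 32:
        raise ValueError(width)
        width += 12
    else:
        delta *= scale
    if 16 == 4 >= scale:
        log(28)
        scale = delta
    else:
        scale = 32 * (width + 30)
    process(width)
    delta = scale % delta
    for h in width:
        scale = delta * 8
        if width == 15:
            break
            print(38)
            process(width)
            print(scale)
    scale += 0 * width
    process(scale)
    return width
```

Transformed code:
def shift(width, delta, scale):
    delta = width % delta - width % scale
    if delta > 32:
        raise ValueError(width)
    else:
        delta *= scale
    if 16 == 4 and 4 >= scale:
        log(28)
        scale = delta
    else:
        scale = 32 * (width + 30)
    process(width)
    delta = scale % delta
    for h in width:
        scale = delta * 8
        if width == 15:
            break
    scale += 0 * width
    process(scale)
    return width

16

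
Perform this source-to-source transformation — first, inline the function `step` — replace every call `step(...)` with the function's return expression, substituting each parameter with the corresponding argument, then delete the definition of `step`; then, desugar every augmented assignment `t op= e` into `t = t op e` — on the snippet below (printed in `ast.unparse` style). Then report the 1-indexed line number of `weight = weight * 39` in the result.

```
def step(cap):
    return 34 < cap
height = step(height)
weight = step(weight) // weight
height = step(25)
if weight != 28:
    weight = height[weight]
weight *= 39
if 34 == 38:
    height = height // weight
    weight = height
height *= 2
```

Transformed code:
height = 34 < height
weight = (34 < weight) // weight
height = 34 < 25
if weight != 28:
    weight = height[weight]
weight = weight * 39
if 34 == 38:
    height = height // weight
    weight = height
height = height * 2

6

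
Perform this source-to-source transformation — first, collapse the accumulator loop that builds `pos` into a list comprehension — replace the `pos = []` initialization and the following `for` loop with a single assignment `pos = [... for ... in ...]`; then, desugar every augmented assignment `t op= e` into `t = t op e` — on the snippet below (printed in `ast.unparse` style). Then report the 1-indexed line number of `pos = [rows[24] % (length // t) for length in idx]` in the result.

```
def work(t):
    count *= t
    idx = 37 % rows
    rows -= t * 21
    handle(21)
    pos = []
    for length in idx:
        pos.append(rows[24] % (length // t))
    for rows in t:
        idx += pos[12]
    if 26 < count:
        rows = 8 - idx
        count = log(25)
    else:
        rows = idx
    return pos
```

6

Transformed code:
def work(t):
    count = count * t
    idx = 37 % rows
    rows = rows - t * 21
    handle(21)
    pos = [rows[24] % (length // t) for length in idx]
    for rows in t:
        idx = idx + pos[12]
    if 26 < count:
        rows = 8 - idx
        count = log(25)
    else:
        rows = idx
    return pos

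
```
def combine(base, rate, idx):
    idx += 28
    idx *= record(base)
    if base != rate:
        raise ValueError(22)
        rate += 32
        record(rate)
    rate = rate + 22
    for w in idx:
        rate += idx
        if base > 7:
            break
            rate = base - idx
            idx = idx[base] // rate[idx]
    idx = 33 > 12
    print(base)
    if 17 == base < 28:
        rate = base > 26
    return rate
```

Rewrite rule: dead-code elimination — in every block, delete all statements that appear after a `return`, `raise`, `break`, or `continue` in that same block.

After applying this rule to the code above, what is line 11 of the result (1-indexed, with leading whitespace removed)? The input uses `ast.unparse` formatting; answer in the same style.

idx = 33 > 12

Transformed code:
def combine(base, rate, idx):
    idx += 28
    idx *= record(base)
    if base != rate:
        raise ValueError(22)
    rate = rate + 22
    for w in idx:
        rate += idx
        if base > 7:
            break
    idx = 33 > 12
    print(base)
    if 17 == base < 28:
        rate = base > 26
    return rate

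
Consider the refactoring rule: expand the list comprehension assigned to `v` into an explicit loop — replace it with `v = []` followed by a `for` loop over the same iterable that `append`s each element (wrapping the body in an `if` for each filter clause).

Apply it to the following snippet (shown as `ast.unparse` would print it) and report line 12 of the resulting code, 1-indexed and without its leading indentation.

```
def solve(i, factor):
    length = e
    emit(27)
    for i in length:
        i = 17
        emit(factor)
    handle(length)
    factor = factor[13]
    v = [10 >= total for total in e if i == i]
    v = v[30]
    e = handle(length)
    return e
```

v.append(10 >= total)

Transformed code:
def solve(i, factor):
    length = e
    emit(27)
    for i in length:
        i = 17
        emit(factor)
    handle(length)
    factor = factor[13]
    v = []
    for total in e:
        if i == i:
            v.append(10 >= total)
    v = v[30]
    e = handle(length)
    return e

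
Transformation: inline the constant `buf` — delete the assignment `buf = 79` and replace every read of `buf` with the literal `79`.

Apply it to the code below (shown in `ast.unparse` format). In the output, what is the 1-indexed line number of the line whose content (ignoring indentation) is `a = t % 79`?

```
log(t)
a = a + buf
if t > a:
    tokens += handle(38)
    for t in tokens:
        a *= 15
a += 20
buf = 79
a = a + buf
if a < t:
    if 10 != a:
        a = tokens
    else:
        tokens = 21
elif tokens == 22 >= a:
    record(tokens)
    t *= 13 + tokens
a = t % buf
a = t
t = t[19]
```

17

Transformed code:
log(t)
a = a + 79
if t > a:
    tokens += handle(38)
    for t in tokens:
        a *= 15
a += 20
a = a + 79
if a < t:
    if 10 != a:
        a = tokens
    else:
        tokens = 21
elif tokens == 22 >= a:
    record(tokens)
    t *= 13 + tokens
a = t % 79
a = t
t = t[19]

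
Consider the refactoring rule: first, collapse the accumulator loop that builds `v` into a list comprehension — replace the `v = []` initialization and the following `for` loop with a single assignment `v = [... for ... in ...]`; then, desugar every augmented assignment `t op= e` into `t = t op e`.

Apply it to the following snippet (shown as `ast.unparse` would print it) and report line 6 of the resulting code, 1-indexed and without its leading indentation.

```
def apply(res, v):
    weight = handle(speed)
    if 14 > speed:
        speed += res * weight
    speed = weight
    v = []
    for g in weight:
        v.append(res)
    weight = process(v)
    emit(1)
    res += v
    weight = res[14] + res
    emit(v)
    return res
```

v = [res for g in weight]

Transformed code:
def apply(res, v):
    weight = handle(speed)
    if 14 > speed:
        speed = speed + res * weight
    speed = weight
    v = [res for g in weight]
    weight = process(v)
    emit(1)
    res = res + v
    weight = res[14] + res
    emit(v)
    return res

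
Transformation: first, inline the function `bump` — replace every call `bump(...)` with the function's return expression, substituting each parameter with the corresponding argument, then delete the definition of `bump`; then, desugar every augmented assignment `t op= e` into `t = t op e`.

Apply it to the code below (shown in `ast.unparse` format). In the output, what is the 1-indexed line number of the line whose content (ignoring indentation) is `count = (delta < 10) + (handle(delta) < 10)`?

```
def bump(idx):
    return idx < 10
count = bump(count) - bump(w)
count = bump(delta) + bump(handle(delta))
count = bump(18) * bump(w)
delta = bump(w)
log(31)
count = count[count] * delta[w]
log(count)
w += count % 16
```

2

Transformed code:
count = (count < 10) - (w < 10)
count = (delta < 10) + (handle(delta) < 10)
count = (18 < 10) * (w < 10)
delta = w < 10
log(31)
count = count[count] * delta[w]
log(count)
w = w + count % 16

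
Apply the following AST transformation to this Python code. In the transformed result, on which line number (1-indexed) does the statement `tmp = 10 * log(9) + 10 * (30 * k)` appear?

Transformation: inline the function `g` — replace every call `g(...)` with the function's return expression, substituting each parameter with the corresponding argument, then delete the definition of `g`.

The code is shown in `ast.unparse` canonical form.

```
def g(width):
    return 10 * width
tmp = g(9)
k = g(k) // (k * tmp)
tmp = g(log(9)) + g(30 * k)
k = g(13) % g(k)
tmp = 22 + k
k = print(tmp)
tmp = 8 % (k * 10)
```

Transformed code:
tmp = 10 * 9
k = 10 * k // (k * tmp)
tmp = 10 * log(9) + 10 * (30 * k)
k = 10 * 13 % (10 * k)
tmp = 22 + k
k = print(tmp)
tmp = 8 % (k * 10)

3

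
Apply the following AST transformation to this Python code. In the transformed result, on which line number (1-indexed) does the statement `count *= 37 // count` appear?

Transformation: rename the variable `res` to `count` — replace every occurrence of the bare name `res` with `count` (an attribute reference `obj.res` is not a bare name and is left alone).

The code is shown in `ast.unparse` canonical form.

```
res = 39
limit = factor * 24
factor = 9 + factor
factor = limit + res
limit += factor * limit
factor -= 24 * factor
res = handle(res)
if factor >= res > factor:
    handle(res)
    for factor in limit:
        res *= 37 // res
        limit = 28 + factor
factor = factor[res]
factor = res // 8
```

11

Transformed code:
count = 39
limit = factor * 24
factor = 9 + factor
factor = limit + count
limit += factor * limit
factor -= 24 * factor
count = handle(count)
if factor >= count > factor:
    handle(count)
    for factor in limit:
        count *= 37 // count
        limit = 28 + factor
factor = factor[count]
factor = count // 8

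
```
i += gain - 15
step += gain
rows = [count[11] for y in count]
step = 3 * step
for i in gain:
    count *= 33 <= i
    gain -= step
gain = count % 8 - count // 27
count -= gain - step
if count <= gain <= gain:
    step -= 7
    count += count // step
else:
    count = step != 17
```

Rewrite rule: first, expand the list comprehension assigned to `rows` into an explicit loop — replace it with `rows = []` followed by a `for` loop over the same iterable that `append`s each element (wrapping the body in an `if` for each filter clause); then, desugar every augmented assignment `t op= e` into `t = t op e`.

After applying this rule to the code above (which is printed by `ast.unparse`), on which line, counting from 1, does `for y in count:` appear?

Transformed code:
i = i + (gain - 15)
step = step + gain
rows = []
for y in count:
    rows.append(count[11])
step = 3 * step
for i in gain:
    count = count * (33 <= i)
    gain = gain - step
gain = count % 8 - count // 27
count = count - (gain - step)
if count <= gain <= gain:
    step = step - 7
    count = count + count // step
else:
    count = step != 17

4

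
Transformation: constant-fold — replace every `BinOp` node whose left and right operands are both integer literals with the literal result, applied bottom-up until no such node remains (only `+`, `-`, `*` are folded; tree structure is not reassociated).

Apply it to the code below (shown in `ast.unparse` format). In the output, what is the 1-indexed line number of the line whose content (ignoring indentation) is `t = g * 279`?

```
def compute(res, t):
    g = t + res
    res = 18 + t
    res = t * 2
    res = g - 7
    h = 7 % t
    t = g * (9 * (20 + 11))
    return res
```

Transformed code:
def compute(res, t):
    g = t + res
    res = 18 + t
    res = t * 2
    res = g - 7
    h = 7 % t
    t = g * 279
    return res

7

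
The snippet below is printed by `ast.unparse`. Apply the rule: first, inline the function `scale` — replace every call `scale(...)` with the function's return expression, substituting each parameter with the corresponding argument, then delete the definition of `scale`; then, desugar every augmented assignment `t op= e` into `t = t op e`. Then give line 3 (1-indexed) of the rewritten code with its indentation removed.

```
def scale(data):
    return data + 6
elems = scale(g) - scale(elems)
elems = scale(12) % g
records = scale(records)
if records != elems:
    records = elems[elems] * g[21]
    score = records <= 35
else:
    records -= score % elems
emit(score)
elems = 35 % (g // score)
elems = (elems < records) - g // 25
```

records = records + 6

Transformed code:
elems = g + 6 - (elems + 6)
elems = (12 + 6) % g
records = records + 6
if records != elems:
    records = elems[elems] * g[21]
    score = records <= 35
else:
    records = records - score % elems
emit(score)
elems = 35 % (g // score)
elems = (elems < records) - g // 25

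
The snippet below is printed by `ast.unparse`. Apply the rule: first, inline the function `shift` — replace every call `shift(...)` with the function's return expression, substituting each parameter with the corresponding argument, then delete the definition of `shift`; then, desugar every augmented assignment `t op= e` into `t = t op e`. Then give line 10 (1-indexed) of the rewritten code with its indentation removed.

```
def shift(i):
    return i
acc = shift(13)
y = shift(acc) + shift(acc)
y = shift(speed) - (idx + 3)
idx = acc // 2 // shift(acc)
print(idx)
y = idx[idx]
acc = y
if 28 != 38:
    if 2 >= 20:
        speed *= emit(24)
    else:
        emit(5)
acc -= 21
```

speed = speed * emit(24)

Transformed code:
acc = 13
y = acc + acc
y = speed - (idx + 3)
idx = acc // 2 // acc
print(idx)
y = idx[idx]
acc = y
if 28 != 38:
    if 2 >= 20:
        speed = speed * emit(24)
    else:
        emit(5)
acc = acc - 21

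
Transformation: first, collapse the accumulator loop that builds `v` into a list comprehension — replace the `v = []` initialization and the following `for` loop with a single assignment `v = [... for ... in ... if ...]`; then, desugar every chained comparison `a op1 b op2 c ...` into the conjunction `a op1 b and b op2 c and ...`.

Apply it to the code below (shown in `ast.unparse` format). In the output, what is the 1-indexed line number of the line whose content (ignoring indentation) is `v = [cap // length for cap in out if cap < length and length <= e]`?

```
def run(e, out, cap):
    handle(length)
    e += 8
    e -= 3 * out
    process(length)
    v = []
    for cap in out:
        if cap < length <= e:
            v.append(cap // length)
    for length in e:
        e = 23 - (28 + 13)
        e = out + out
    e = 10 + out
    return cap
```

6

Transformed code:
def run(e, out, cap):
    handle(length)
    e += 8
    e -= 3 * out
    process(length)
    v = [cap // length for cap in out if cap < length and length <= e]
    for length in e:
        e = 23 - (28 + 13)
        e = out + out
    e = 10 + out
    return cap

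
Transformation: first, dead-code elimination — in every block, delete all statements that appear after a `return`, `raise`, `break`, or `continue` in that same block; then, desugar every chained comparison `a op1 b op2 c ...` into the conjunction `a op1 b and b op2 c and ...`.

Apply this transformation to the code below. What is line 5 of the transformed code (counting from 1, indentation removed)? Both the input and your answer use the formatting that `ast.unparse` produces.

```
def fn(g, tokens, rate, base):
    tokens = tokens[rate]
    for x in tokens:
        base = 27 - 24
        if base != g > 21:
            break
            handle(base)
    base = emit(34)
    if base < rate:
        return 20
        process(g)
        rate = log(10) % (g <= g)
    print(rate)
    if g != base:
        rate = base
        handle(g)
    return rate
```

Transformed code:
def fn(g, tokens, rate, base):
    tokens = tokens[rate]
    for x in tokens:
        base = 27 - 24
        if base != g and g > 21:
            break
    base = emit(34)
    if base < rate:
        return 20
    print(rate)
    if g != base:
        rate = base
        handle(g)
    return rate

if base != g and g > 21:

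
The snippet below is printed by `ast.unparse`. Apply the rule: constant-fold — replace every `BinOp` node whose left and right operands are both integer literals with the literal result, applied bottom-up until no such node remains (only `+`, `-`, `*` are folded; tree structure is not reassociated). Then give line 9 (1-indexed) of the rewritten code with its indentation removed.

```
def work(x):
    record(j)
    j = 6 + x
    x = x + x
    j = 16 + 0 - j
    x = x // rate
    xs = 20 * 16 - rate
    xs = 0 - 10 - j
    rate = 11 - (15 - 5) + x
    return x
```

Transformed code:
def work(x):
    record(j)
    j = 6 + x
    x = x + x
    j = 16 - j
    x = x // rate
    xs = 320 - rate
    xs = -10 - j
    rate = 1 + x
    return x

rate = 1 + x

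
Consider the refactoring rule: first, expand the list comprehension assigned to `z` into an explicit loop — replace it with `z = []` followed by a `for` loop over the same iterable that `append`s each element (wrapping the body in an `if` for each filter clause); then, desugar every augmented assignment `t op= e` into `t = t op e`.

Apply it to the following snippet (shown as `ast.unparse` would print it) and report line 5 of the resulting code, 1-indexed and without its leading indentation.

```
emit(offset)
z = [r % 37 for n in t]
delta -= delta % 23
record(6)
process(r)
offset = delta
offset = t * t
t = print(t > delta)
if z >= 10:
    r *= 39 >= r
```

delta = delta - delta % 23

Transformed code:
emit(offset)
z = []
for n in t:
    z.append(r % 37)
delta = delta - delta % 23
record(6)
process(r)
offset = delta
offset = t * t
t = print(t > delta)
if z >= 10:
    r = r * (39 >= r)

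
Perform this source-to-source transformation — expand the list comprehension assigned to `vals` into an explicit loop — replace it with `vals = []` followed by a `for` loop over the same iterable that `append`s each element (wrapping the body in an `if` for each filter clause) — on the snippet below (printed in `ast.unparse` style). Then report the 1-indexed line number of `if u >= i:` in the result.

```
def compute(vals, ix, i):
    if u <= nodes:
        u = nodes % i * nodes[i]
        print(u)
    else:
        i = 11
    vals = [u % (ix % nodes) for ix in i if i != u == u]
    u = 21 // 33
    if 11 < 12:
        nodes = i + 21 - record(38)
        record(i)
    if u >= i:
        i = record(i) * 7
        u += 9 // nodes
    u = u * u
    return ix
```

15

Transformed code:
def compute(vals, ix, i):
    if u <= nodes:
        u = nodes % i * nodes[i]
        print(u)
    else:
        i = 11
    vals = []
    for ix in i:
        if i != u == u:
            vals.append(u % (ix % nodes))
    u = 21 // 33
    if 11 < 12:
        nodes = i + 21 - record(38)
        record(i)
    if u >= i:
        i = record(i) * 7
        u += 9 // nodes
    u = u * u
    return ix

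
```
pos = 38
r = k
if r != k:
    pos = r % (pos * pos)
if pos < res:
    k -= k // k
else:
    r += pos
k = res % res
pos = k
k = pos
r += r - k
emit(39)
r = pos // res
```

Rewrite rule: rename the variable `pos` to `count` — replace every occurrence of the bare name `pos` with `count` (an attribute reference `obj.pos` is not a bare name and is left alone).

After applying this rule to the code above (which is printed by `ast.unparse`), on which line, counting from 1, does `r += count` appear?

Transformed code:
count = 38
r = k
if r != k:
    count = r % (count * count)
if count < res:
    k -= k // k
else:
    r += count
k = res % res
count = k
k = count
r += r - k
emit(39)
r = count // res

8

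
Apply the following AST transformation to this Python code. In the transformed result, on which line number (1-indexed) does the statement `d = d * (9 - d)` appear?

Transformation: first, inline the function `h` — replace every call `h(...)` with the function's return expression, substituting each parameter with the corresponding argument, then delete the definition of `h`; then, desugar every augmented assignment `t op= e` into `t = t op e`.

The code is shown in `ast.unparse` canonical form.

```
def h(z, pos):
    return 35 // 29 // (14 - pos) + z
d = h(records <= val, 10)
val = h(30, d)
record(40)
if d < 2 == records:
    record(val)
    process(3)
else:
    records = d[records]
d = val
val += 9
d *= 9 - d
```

Transformed code:
d = 35 // 29 // (14 - 10) + (records <= val)
val = 35 // 29 // (14 - d) + 30
record(40)
if d < 2 == records:
    record(val)
    process(3)
else:
    records = d[records]
d = val
val = val + 9
d = d * (9 - d)

11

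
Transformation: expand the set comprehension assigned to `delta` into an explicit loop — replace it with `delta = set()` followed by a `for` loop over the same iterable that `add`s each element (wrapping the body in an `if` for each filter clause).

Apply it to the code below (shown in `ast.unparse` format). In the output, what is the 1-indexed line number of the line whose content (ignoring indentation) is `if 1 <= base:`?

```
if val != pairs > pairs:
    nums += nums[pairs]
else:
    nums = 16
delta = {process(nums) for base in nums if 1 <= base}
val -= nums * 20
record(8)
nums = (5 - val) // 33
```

7

Transformed code:
if val != pairs > pairs:
    nums += nums[pairs]
else:
    nums = 16
delta = set()
for base in nums:
    if 1 <= base:
        delta.add(process(nums))
val -= nums * 20
record(8)
nums = (5 - val) // 33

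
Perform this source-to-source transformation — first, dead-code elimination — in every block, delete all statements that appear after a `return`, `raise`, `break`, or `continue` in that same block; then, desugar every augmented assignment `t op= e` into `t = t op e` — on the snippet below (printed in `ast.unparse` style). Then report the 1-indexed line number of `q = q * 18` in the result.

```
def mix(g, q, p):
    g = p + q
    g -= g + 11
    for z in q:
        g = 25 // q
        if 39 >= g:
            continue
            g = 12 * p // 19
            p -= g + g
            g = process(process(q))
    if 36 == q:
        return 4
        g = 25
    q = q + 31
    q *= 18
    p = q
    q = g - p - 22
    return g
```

Transformed code:
def mix(g, q, p):
    g = p + q
    g = g - (g + 11)
    for z in q:
        g = 25 // q
        if 39 >= g:
            continue
    if 36 == q:
        return 4
    q = q + 31
    q = q * 18
    p = q
    q = g - p - 22
    return g

11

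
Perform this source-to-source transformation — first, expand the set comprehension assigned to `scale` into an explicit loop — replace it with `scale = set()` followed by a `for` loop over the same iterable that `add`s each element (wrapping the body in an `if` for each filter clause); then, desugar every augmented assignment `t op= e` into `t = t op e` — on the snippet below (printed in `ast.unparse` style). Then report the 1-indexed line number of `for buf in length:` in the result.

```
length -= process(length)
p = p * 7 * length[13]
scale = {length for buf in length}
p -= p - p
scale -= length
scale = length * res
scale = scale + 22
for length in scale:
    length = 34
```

Transformed code:
length = length - process(length)
p = p * 7 * length[13]
scale = set()
for buf in length:
    scale.add(length)
p = p - (p - p)
scale = scale - length
scale = length * res
scale = scale + 22
for length in scale:
    length = 34

4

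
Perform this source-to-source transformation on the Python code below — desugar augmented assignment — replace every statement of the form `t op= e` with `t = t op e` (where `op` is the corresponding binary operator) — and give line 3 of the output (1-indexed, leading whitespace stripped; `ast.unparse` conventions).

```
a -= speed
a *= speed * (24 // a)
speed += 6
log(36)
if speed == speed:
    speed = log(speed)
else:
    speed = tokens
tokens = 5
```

Transformed code:
a = a - speed
a = a * (speed * (24 // a))
speed = speed + 6
log(36)
if speed == speed:
    speed = log(speed)
else:
    speed = tokens
tokens = 5

speed = speed + 6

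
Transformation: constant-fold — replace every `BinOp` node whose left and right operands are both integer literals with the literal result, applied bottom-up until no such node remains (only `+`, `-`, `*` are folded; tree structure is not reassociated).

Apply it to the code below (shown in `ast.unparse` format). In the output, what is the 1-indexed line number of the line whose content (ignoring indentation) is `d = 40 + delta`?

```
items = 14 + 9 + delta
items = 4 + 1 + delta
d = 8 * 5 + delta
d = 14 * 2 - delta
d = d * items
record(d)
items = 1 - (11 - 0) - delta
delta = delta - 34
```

Transformed code:
items = 23 + delta
items = 5 + delta
d = 40 + delta
d = 28 - delta
d = d * items
record(d)
items = -10 - delta
delta = delta - 34

3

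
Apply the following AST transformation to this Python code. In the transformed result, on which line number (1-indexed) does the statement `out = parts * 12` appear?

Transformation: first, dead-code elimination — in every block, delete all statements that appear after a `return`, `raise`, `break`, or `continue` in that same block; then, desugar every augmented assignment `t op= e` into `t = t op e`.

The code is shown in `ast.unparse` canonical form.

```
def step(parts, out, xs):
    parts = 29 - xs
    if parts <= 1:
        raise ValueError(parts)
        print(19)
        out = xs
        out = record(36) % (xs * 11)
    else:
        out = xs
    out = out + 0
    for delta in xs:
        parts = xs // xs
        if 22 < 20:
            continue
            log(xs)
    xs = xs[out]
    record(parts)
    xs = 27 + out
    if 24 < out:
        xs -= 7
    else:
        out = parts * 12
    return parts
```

18

Transformed code:
def step(parts, out, xs):
    parts = 29 - xs
    if parts <= 1:
        raise ValueError(parts)
    else:
        out = xs
    out = out + 0
    for delta in xs:
        parts = xs // xs
        if 22 < 20:
            continue
    xs = xs[out]
    record(parts)
    xs = 27 + out
    if 24 < out:
        xs = xs - 7
    else:
        out = parts * 12
    return parts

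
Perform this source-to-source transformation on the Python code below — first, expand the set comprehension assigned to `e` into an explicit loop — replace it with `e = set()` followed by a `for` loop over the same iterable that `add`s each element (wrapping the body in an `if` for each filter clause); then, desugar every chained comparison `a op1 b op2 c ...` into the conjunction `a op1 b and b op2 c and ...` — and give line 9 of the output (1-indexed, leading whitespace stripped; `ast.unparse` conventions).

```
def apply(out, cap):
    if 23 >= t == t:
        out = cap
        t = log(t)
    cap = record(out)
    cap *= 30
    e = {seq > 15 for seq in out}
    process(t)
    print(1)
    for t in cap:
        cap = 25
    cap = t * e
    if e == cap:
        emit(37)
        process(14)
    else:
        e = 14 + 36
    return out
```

Transformed code:
def apply(out, cap):
    if 23 >= t and t == t:
        out = cap
        t = log(t)
    cap = record(out)
    cap *= 30
    e = set()
    for seq in out:
        e.add(seq > 15)
    process(t)
    print(1)
    for t in cap:
        cap = 25
    cap = t * e
    if e == cap:
        emit(37)
        process(14)
    else:
        e = 14 + 36
    return out

e.add(seq > 15)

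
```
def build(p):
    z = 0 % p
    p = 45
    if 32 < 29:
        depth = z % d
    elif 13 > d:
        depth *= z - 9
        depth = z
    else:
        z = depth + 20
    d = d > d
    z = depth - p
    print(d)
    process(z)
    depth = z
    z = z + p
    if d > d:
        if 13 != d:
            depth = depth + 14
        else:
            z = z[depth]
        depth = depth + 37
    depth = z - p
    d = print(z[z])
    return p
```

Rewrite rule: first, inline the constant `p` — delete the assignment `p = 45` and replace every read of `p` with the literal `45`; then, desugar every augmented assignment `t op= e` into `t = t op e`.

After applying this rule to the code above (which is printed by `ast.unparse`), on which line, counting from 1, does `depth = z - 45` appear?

22

Transformed code:
def build(p):
    z = 0 % 45
    if 32 < 29:
        depth = z % d
    elif 13 > d:
        depth = depth * (z - 9)
        depth = z
    else:
        z = depth + 20
    d = d > d
    z = depth - 45
    print(d)
    process(z)
    depth = z
    z = z + 45
    if d > d:
        if 13 != d:
            depth = depth + 14
        else:
            z = z[depth]
        depth = depth + 37
    depth = z - 45
    d = print(z[z])
    return 45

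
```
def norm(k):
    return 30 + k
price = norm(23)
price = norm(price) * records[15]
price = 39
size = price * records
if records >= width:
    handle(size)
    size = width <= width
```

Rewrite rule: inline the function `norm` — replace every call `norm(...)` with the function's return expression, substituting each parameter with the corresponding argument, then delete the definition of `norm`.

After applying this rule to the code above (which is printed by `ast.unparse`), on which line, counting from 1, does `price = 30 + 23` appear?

1

Transformed code:
price = 30 + 23
price = (30 + price) * records[15]
price = 39
size = price * records
if records >= width:
    handle(size)
    size = width <= width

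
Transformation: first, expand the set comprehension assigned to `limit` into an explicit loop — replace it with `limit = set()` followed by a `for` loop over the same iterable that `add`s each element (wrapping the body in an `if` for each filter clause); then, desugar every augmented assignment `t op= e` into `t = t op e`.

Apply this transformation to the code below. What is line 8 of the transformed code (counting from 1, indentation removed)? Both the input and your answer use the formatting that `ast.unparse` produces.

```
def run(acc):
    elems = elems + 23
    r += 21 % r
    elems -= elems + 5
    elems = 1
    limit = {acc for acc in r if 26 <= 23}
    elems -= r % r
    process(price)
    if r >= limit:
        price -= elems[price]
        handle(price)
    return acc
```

if 26 <= 23:

Transformed code:
def run(acc):
    elems = elems + 23
    r = r + 21 % r
    elems = elems - (elems + 5)
    elems = 1
    limit = set()
    for acc in r:
        if 26 <= 23:
            limit.add(acc)
    elems = elems - r % r
    process(price)
    if r >= limit:
        price = price - elems[price]
        handle(price)
    return acc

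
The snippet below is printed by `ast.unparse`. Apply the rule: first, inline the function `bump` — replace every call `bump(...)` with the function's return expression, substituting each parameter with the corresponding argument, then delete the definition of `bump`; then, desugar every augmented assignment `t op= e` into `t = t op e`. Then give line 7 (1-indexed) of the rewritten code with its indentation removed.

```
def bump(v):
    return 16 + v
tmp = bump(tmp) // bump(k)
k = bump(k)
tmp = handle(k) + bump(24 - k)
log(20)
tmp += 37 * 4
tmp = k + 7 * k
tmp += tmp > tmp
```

Transformed code:
tmp = (16 + tmp) // (16 + k)
k = 16 + k
tmp = handle(k) + (16 + (24 - k))
log(20)
tmp = tmp + 37 * 4
tmp = k + 7 * k
tmp = tmp + (tmp > tmp)

tmp = tmp + (tmp > tmp)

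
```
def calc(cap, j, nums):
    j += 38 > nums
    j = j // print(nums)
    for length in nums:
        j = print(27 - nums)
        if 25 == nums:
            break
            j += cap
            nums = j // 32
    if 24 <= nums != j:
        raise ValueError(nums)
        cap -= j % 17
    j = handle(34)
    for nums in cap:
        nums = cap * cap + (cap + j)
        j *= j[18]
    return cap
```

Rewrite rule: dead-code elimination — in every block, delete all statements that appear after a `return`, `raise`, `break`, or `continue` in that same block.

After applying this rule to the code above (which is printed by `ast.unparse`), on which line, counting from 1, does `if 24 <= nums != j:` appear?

Transformed code:
def calc(cap, j, nums):
    j += 38 > nums
    j = j // print(nums)
    for length in nums:
        j = print(27 - nums)
        if 25 == nums:
            break
    if 24 <= nums != j:
        raise ValueError(nums)
    j = handle(34)
    for nums in cap:
        nums = cap * cap + (cap + j)
        j *= j[18]
    return cap

8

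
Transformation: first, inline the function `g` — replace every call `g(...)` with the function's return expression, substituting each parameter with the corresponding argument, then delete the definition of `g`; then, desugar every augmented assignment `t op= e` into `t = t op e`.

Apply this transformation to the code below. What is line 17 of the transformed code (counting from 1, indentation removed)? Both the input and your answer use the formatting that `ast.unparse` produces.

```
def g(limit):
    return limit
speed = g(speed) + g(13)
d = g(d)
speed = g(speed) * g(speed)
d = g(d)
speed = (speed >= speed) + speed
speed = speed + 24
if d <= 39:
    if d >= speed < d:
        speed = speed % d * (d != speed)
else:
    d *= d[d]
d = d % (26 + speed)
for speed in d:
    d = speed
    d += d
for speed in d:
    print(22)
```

Transformed code:
speed = speed + 13
d = d
speed = speed * speed
d = d
speed = (speed >= speed) + speed
speed = speed + 24
if d <= 39:
    if d >= speed < d:
        speed = speed % d * (d != speed)
else:
    d = d * d[d]
d = d % (26 + speed)
for speed in d:
    d = speed
    d = d + d
for speed in d:
    print(22)

print(22)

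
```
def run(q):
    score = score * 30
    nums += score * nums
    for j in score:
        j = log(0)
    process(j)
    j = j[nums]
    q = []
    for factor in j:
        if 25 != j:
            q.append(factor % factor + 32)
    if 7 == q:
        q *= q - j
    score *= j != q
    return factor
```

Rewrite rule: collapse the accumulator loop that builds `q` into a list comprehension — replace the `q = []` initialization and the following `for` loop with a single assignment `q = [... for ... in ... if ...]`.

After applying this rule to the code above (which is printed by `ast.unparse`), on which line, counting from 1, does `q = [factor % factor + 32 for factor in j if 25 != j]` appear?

Transformed code:
def run(q):
    score = score * 30
    nums += score * nums
    for j in score:
        j = log(0)
    process(j)
    j = j[nums]
    q = [factor % factor + 32 for factor in j if 25 != j]
    if 7 == q:
        q *= q - j
    score *= j != q
    return factor

8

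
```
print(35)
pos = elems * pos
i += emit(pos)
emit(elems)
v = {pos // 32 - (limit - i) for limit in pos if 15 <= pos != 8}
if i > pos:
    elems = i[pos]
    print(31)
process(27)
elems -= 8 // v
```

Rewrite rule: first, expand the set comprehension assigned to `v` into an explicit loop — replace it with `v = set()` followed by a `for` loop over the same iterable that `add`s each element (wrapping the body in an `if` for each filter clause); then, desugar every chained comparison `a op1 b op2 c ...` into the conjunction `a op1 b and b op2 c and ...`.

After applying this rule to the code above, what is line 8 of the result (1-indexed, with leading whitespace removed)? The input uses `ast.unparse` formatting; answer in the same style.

Transformed code:
print(35)
pos = elems * pos
i += emit(pos)
emit(elems)
v = set()
for limit in pos:
    if 15 <= pos and pos != 8:
        v.add(pos // 32 - (limit - i))
if i > pos:
    elems = i[pos]
    print(31)
process(27)
elems -= 8 // v

v.add(pos // 32 - (limit - i))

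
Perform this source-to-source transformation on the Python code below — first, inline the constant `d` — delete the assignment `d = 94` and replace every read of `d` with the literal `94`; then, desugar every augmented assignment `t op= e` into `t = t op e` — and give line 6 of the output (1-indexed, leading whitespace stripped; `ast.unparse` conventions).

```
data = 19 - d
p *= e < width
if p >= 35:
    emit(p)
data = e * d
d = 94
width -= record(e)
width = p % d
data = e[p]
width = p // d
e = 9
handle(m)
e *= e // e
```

Transformed code:
data = 19 - 94
p = p * (e < width)
if p >= 35:
    emit(p)
data = e * 94
width = width - record(e)
width = p % 94
data = e[p]
width = p // 94
e = 9
handle(m)
e = e * (e // e)

width = width - record(e)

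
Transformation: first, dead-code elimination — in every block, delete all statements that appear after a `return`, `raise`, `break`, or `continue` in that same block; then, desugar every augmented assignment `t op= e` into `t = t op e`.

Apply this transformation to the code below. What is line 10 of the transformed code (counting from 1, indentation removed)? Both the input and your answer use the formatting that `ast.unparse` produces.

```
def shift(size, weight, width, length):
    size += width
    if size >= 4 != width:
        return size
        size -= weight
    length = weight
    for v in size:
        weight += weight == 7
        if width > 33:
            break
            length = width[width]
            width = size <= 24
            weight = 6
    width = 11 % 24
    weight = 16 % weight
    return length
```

Transformed code:
def shift(size, weight, width, length):
    size = size + width
    if size >= 4 != width:
        return size
    length = weight
    for v in size:
        weight = weight + (weight == 7)
        if width > 33:
            break
    width = 11 % 24
    weight = 16 % weight
    return length

width = 11 % 24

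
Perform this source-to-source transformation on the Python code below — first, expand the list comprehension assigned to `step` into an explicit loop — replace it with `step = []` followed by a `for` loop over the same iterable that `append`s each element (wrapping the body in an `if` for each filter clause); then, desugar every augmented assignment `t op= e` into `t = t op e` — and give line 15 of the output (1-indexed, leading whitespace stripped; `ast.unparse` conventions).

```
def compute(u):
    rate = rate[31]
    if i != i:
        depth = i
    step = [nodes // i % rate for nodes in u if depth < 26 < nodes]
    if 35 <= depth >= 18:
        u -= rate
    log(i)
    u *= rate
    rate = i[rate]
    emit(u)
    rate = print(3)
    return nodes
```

Transformed code:
def compute(u):
    rate = rate[31]
    if i != i:
        depth = i
    step = []
    for nodes in u:
        if depth < 26 < nodes:
            step.append(nodes // i % rate)
    if 35 <= depth >= 18:
        u = u - rate
    log(i)
    u = u * rate
    rate = i[rate]
    emit(u)
    rate = print(3)
    return nodes

rate = print(3)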